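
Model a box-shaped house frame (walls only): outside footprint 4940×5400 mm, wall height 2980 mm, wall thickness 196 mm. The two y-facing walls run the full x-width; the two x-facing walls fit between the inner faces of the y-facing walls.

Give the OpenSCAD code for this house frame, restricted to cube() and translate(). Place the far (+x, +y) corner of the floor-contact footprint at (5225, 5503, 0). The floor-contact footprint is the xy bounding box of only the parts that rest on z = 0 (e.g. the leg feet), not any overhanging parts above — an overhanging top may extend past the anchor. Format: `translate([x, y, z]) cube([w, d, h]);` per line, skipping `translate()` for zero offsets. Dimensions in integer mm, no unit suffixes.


translate([285, 103, 0]) cube([4940, 196, 2980]);
translate([285, 5307, 0]) cube([4940, 196, 2980]);
translate([285, 299, 0]) cube([196, 5008, 2980]);
translate([5029, 299, 0]) cube([196, 5008, 2980]);


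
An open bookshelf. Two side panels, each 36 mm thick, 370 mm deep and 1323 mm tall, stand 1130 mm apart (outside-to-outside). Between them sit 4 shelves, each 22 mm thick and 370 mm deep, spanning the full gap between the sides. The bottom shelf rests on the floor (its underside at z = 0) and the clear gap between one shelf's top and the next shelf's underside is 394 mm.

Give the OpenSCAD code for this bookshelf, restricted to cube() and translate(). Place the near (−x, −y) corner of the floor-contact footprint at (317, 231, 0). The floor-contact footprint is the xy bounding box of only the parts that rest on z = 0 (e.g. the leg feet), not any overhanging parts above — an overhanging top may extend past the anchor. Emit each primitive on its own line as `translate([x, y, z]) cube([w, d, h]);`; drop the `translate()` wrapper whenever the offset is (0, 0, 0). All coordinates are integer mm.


translate([317, 231, 0]) cube([36, 370, 1323]);
translate([1411, 231, 0]) cube([36, 370, 1323]);
translate([353, 231, 0]) cube([1058, 370, 22]);
translate([353, 231, 416]) cube([1058, 370, 22]);
translate([353, 231, 832]) cube([1058, 370, 22]);
translate([353, 231, 1248]) cube([1058, 370, 22]);


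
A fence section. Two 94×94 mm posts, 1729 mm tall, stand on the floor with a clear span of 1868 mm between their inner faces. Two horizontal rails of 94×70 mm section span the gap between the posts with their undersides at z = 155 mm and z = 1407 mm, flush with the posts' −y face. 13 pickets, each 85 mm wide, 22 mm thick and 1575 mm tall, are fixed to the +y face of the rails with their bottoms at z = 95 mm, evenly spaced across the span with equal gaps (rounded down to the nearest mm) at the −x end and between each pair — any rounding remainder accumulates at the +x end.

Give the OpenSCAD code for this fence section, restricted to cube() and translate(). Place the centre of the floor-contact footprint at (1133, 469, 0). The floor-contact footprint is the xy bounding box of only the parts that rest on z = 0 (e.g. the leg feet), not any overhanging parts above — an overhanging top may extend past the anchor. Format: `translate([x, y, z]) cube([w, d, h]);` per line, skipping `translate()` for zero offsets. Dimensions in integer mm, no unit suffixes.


translate([105, 422, 0]) cube([94, 94, 1729]);
translate([2067, 422, 0]) cube([94, 94, 1729]);
translate([199, 422, 155]) cube([1868, 94, 70]);
translate([199, 422, 1407]) cube([1868, 94, 70]);
translate([253, 516, 95]) cube([85, 22, 1575]);
translate([392, 516, 95]) cube([85, 22, 1575]);
translate([531, 516, 95]) cube([85, 22, 1575]);
translate([670, 516, 95]) cube([85, 22, 1575]);
translate([809, 516, 95]) cube([85, 22, 1575]);
translate([948, 516, 95]) cube([85, 22, 1575]);
translate([1087, 516, 95]) cube([85, 22, 1575]);
translate([1226, 516, 95]) cube([85, 22, 1575]);
translate([1365, 516, 95]) cube([85, 22, 1575]);
translate([1504, 516, 95]) cube([85, 22, 1575]);
translate([1643, 516, 95]) cube([85, 22, 1575]);
translate([1782, 516, 95]) cube([85, 22, 1575]);
translate([1921, 516, 95]) cube([85, 22, 1575]);


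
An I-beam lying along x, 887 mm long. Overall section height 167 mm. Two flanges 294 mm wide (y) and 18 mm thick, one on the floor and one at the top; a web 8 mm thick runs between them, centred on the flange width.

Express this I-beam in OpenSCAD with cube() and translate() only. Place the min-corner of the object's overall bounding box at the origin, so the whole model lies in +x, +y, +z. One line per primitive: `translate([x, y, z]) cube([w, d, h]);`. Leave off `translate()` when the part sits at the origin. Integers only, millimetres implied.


cube([887, 294, 18]);
translate([0, 143, 18]) cube([887, 8, 131]);
translate([0, 0, 149]) cube([887, 294, 18]);


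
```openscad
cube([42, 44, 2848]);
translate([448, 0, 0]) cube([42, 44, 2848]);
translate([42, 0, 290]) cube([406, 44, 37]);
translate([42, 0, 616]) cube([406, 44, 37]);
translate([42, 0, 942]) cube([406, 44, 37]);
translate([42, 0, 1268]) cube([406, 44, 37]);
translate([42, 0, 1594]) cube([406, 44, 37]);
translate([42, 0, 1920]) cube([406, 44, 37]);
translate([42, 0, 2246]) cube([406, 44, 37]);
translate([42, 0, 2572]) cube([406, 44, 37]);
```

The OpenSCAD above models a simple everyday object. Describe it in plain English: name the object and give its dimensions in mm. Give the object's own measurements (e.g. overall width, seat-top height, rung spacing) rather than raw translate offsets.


A straight ladder. Two 42×44 mm vertical rails, 2848 mm tall, stand 490 mm apart (outside-to-outside) with their front faces coplanar on the −y side. 8 rungs, each 44 mm deep and 37 mm tall, span between the inner faces of the rails, front faces flush with the rails. The lowest rung's underside is at z = 290 mm and rungs are spaced 326 mm apart (underside to underside).


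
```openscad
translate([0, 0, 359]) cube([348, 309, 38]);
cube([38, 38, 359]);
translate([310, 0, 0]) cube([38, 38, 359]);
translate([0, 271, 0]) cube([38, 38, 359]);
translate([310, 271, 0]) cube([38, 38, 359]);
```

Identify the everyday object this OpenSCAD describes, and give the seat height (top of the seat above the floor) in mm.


A stool. The seat height is 397 mm.

A 348×309×38 slab at z = 359 on four corner posts — a stool. The seat top is 359 + 38 = 397 mm.


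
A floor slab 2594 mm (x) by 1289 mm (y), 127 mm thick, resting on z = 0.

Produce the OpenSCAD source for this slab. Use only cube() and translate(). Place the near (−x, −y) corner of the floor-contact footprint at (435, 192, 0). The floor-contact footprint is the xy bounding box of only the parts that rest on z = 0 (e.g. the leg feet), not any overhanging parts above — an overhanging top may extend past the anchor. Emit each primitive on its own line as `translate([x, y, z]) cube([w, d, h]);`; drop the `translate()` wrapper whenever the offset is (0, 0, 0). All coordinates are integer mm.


translate([435, 192, 0]) cube([2594, 1289, 127]);


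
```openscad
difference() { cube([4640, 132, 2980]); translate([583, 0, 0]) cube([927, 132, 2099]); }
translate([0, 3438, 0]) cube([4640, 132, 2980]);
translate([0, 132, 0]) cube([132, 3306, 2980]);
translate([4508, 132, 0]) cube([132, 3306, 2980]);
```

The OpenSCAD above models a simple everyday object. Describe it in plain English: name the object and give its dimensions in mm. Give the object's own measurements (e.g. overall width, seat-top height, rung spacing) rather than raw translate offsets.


A single room: four walls, each 2980 mm tall and 132 mm thick, enclosing an outside footprint 4640×3570 mm (x × y), no floor or roof. The front and back walls (−y and +y sides) run the full x-width; the side walls fit between their inner faces. A door opening 927 mm wide and 2099 mm tall is cut through the front wall from the floor up, its −x edge 583 mm from the wall's −x end.


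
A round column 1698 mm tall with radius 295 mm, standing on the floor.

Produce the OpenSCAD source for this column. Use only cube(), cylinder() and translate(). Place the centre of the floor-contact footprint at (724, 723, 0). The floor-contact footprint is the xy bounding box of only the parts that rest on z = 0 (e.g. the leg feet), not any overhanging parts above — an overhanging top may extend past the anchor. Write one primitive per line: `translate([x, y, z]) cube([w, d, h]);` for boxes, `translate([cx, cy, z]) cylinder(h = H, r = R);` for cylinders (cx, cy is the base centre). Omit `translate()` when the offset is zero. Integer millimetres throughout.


translate([724, 723, 0]) cylinder(h = 1698, r = 295);


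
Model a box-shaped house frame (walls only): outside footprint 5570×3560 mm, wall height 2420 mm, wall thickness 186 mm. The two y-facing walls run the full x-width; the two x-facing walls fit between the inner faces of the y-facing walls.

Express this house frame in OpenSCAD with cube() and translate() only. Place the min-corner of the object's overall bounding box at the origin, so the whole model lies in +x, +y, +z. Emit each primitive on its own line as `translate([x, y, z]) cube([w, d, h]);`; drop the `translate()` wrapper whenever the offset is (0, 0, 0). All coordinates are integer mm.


cube([5570, 186, 2420]);
translate([0, 3374, 0]) cube([5570, 186, 2420]);
translate([0, 186, 0]) cube([186, 3188, 2420]);
translate([5384, 186, 0]) cube([186, 3188, 2420]);


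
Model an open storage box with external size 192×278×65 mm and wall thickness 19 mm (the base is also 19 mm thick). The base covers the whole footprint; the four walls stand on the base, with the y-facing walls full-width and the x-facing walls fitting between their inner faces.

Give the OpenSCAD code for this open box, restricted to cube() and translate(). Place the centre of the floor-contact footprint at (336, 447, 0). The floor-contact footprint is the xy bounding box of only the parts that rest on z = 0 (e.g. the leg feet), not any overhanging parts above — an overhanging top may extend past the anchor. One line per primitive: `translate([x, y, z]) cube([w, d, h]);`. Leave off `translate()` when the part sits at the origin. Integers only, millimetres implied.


translate([240, 308, 0]) cube([192, 278, 19]);
translate([240, 308, 19]) cube([192, 19, 46]);
translate([240, 567, 19]) cube([192, 19, 46]);
translate([240, 327, 19]) cube([19, 240, 46]);
translate([413, 327, 19]) cube([19, 240, 46]);


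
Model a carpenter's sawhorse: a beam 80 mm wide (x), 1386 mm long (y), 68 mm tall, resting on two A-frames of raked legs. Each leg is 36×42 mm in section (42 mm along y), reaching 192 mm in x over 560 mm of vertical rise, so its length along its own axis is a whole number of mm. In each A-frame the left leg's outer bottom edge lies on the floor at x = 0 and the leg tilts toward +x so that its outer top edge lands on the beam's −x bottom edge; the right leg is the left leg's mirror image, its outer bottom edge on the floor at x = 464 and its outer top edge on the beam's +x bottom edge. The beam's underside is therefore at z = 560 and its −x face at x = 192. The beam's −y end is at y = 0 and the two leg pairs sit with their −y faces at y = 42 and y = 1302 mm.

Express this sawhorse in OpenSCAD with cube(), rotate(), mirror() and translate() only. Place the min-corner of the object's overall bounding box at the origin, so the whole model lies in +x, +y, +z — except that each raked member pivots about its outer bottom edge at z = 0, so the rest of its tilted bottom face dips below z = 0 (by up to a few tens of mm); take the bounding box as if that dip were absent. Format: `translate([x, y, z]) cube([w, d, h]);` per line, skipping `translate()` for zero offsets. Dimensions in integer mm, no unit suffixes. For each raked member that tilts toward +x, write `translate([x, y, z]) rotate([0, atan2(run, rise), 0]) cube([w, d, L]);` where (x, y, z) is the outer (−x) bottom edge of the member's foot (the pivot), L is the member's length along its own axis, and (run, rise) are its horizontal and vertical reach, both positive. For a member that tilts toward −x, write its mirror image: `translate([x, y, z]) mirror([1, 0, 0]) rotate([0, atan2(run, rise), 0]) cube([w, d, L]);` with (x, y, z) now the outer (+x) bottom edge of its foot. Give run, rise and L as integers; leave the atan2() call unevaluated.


translate([192, 0, 560]) cube([80, 1386, 68]);
translate([0, 42, 0]) rotate([0, atan2(192, 560), 0]) cube([36, 42, 592]);
translate([464, 42, 0]) mirror([1, 0, 0]) rotate([0, atan2(192, 560), 0]) cube([36, 42, 592]);
translate([0, 1302, 0]) rotate([0, atan2(192, 560), 0]) cube([36, 42, 592]);
translate([464, 1302, 0]) mirror([1, 0, 0]) rotate([0, atan2(192, 560), 0]) cube([36, 42, 592]);


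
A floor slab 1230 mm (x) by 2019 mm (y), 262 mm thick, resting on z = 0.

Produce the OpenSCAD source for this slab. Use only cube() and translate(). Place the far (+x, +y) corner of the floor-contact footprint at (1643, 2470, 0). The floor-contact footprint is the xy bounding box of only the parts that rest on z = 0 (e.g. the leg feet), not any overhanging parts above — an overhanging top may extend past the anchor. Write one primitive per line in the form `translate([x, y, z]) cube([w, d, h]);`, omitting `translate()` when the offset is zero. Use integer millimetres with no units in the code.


translate([413, 451, 0]) cube([1230, 2019, 262]);


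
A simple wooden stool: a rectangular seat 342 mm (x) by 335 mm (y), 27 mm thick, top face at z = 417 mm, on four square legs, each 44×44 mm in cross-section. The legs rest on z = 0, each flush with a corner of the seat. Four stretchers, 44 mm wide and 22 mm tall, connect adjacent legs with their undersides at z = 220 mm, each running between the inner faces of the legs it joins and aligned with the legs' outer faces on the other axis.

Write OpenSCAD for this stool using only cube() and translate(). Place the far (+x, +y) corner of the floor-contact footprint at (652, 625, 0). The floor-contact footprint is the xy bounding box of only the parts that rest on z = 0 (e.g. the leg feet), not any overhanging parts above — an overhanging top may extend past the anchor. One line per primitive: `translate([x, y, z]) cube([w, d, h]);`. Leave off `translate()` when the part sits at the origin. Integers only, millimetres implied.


translate([310, 290, 390]) cube([342, 335, 27]);
translate([310, 290, 0]) cube([44, 44, 390]);
translate([608, 290, 0]) cube([44, 44, 390]);
translate([310, 581, 0]) cube([44, 44, 390]);
translate([608, 581, 0]) cube([44, 44, 390]);
translate([354, 290, 220]) cube([254, 44, 22]);
translate([354, 581, 220]) cube([254, 44, 22]);
translate([310, 334, 220]) cube([44, 247, 22]);
translate([608, 334, 220]) cube([44, 247, 22]);


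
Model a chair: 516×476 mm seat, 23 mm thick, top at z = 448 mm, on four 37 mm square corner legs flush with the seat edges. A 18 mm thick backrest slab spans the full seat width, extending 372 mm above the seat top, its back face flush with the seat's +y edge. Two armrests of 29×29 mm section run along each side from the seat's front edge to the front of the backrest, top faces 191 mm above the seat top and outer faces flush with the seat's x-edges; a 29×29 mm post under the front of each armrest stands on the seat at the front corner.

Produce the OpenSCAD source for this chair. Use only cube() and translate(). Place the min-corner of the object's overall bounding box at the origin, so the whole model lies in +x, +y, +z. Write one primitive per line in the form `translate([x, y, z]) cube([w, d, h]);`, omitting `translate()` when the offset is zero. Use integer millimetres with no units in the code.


translate([0, 0, 425]) cube([516, 476, 23]);
cube([37, 37, 425]);
translate([479, 0, 0]) cube([37, 37, 425]);
translate([0, 439, 0]) cube([37, 37, 425]);
translate([479, 439, 0]) cube([37, 37, 425]);
translate([0, 458, 448]) cube([516, 18, 372]);
translate([0, 0, 610]) cube([29, 458, 29]);
translate([487, 0, 610]) cube([29, 458, 29]);
translate([0, 0, 448]) cube([29, 29, 162]);
translate([487, 0, 448]) cube([29, 29, 162]);


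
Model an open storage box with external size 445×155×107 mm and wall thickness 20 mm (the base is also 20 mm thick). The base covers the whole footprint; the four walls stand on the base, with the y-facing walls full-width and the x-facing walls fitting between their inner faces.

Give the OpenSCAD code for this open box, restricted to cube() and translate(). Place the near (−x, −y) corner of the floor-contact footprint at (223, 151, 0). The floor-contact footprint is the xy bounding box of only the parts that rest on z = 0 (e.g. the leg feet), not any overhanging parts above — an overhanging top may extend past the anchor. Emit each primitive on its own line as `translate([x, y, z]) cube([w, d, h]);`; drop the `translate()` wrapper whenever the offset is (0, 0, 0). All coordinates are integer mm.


translate([223, 151, 0]) cube([445, 155, 20]);
translate([223, 151, 20]) cube([445, 20, 87]);
translate([223, 286, 20]) cube([445, 20, 87]);
translate([223, 171, 20]) cube([20, 115, 87]);
translate([648, 171, 20]) cube([20, 115, 87]);


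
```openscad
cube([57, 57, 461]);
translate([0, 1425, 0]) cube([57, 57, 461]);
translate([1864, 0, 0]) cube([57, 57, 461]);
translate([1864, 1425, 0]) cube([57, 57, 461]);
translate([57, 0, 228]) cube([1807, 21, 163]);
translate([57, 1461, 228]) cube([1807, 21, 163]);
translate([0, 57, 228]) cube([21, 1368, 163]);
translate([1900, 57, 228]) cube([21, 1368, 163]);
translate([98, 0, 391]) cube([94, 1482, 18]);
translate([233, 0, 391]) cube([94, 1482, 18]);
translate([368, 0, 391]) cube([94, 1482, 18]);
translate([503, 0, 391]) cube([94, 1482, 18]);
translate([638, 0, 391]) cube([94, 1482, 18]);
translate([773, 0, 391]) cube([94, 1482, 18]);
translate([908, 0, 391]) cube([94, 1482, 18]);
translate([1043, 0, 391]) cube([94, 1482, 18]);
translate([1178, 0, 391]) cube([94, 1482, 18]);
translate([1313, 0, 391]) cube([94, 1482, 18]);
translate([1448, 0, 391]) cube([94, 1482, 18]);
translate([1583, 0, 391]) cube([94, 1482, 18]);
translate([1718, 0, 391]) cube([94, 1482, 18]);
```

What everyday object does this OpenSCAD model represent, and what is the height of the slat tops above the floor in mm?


A bed frame. The slat-top height is 409 mm.

Four posts, four rails, and a row of slats — a bed frame. Slats sit on the rails at z = 228 + 163 = 391; with slat thickness 18, the top is 409 mm.


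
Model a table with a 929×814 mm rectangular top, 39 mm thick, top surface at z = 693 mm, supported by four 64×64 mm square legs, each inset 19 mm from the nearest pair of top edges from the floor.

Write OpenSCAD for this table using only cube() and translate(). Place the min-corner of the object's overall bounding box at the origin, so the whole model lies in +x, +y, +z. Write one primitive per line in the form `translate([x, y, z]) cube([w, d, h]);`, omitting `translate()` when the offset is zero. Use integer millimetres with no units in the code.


translate([0, 0, 654]) cube([929, 814, 39]);
translate([19, 19, 0]) cube([64, 64, 654]);
translate([846, 19, 0]) cube([64, 64, 654]);
translate([19, 731, 0]) cube([64, 64, 654]);
translate([846, 731, 0]) cube([64, 64, 654]);


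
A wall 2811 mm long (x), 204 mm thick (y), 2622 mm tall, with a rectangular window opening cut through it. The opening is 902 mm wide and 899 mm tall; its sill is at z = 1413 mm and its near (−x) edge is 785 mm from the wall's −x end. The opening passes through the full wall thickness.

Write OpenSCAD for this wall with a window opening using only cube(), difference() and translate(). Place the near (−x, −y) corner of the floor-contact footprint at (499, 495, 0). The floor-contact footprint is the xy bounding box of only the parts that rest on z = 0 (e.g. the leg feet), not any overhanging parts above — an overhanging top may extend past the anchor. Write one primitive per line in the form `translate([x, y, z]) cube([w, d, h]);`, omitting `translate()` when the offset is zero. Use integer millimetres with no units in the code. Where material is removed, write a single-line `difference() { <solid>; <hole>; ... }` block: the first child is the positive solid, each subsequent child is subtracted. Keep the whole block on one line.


difference() { translate([499, 495, 0]) cube([2811, 204, 2622]); translate([1284, 495, 1413]) cube([902, 204, 899]); }


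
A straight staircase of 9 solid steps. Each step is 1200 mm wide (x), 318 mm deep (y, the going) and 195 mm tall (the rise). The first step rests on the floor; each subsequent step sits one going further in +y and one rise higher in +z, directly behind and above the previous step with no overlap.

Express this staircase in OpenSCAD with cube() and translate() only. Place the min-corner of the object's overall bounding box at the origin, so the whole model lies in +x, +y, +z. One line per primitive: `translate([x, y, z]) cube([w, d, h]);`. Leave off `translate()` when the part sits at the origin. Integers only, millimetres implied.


cube([1200, 318, 195]);
translate([0, 318, 195]) cube([1200, 318, 195]);
translate([0, 636, 390]) cube([1200, 318, 195]);
translate([0, 954, 585]) cube([1200, 318, 195]);
translate([0, 1272, 780]) cube([1200, 318, 195]);
translate([0, 1590, 975]) cube([1200, 318, 195]);
translate([0, 1908, 1170]) cube([1200, 318, 195]);
translate([0, 2226, 1365]) cube([1200, 318, 195]);
translate([0, 2544, 1560]) cube([1200, 318, 195]);


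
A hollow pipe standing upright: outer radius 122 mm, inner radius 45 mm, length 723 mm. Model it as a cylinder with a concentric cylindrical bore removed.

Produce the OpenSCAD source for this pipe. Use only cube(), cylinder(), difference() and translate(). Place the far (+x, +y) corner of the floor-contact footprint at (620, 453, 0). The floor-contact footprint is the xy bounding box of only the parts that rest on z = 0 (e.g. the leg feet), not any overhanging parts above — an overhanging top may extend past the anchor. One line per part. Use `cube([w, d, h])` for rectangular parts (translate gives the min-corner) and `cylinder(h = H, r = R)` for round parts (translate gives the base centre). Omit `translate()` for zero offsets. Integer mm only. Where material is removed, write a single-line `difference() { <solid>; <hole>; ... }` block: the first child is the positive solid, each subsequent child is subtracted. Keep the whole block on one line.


difference() { translate([498, 331, 0]) cylinder(h = 723, r = 122); translate([498, 331, 0]) cylinder(h = 723, r = 45); }


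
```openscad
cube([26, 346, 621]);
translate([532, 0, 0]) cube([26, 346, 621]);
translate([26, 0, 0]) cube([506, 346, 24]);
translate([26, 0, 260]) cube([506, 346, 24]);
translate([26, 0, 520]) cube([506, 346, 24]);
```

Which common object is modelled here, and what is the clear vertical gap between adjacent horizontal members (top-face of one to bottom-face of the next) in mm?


A bookshelf. The clear shelf gap is 236 mm.

Two tall side panels with 3 horizontal boards between them — a bookshelf. The first two shelf undersides are at z = 0 and z = 260; with shelf thickness 24, the clear gap is 260 − 0 − 24 = 236 mm.


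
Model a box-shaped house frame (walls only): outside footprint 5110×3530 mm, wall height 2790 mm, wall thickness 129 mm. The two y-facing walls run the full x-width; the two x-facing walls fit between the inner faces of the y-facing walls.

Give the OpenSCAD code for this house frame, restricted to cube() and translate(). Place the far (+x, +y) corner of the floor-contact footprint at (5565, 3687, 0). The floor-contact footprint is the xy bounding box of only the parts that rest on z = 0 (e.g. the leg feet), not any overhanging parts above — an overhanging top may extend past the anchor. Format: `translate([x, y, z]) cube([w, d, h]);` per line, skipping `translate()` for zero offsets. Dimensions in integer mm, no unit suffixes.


translate([455, 157, 0]) cube([5110, 129, 2790]);
translate([455, 3558, 0]) cube([5110, 129, 2790]);
translate([455, 286, 0]) cube([129, 3272, 2790]);
translate([5436, 286, 0]) cube([129, 3272, 2790]);


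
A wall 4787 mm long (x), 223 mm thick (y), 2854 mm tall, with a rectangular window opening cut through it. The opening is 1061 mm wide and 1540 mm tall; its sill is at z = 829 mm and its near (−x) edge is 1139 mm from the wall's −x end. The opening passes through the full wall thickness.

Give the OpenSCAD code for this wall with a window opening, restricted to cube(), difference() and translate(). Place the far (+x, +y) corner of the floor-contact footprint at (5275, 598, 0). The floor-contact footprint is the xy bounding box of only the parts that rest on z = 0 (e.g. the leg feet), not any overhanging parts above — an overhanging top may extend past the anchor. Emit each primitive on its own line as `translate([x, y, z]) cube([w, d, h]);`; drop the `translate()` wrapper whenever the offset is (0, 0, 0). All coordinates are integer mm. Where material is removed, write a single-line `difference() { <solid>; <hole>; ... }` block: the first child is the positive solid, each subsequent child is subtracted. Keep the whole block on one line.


difference() { translate([488, 375, 0]) cube([4787, 223, 2854]); translate([1627, 375, 829]) cube([1061, 223, 1540]); }


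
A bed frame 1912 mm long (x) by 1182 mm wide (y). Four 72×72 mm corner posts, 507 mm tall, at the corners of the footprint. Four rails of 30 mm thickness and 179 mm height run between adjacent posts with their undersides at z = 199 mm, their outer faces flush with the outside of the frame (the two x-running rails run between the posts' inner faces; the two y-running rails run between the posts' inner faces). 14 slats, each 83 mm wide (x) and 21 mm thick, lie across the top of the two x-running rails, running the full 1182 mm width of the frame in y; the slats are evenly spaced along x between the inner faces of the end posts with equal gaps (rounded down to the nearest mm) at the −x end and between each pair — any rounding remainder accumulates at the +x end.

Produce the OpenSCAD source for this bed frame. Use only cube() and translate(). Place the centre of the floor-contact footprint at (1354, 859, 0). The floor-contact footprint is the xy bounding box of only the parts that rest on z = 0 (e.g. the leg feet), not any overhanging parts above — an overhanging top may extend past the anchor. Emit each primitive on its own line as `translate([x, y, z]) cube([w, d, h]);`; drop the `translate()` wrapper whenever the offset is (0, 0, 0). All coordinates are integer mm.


translate([398, 268, 0]) cube([72, 72, 507]);
translate([398, 1378, 0]) cube([72, 72, 507]);
translate([2238, 268, 0]) cube([72, 72, 507]);
translate([2238, 1378, 0]) cube([72, 72, 507]);
translate([470, 268, 199]) cube([1768, 30, 179]);
translate([470, 1420, 199]) cube([1768, 30, 179]);
translate([398, 340, 199]) cube([30, 1038, 179]);
translate([2280, 340, 199]) cube([30, 1038, 179]);
translate([510, 268, 378]) cube([83, 1182, 21]);
translate([633, 268, 378]) cube([83, 1182, 21]);
translate([756, 268, 378]) cube([83, 1182, 21]);
translate([879, 268, 378]) cube([83, 1182, 21]);
translate([1002, 268, 378]) cube([83, 1182, 21]);
translate([1125, 268, 378]) cube([83, 1182, 21]);
translate([1248, 268, 378]) cube([83, 1182, 21]);
translate([1371, 268, 378]) cube([83, 1182, 21]);
translate([1494, 268, 378]) cube([83, 1182, 21]);
translate([1617, 268, 378]) cube([83, 1182, 21]);
translate([1740, 268, 378]) cube([83, 1182, 21]);
translate([1863, 268, 378]) cube([83, 1182, 21]);
translate([1986, 268, 378]) cube([83, 1182, 21]);
translate([2109, 268, 378]) cube([83, 1182, 21]);


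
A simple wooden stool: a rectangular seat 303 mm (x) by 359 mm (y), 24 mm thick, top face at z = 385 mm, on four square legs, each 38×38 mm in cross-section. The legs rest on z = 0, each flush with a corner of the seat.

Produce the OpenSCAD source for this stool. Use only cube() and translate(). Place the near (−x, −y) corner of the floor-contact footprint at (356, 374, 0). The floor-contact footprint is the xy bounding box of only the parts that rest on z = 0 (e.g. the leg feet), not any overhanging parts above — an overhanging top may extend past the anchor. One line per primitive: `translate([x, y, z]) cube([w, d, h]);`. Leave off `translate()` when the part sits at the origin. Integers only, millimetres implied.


// leg_h = 385 - 24 = 361
translate([356, 374, 361]) cube([303, 359, 24]);
translate([356, 374, 0]) cube([38, 38, 361]);
translate([621, 374, 0]) cube([38, 38, 361]);
translate([356, 695, 0]) cube([38, 38, 361]);
translate([621, 695, 0]) cube([38, 38, 361]);


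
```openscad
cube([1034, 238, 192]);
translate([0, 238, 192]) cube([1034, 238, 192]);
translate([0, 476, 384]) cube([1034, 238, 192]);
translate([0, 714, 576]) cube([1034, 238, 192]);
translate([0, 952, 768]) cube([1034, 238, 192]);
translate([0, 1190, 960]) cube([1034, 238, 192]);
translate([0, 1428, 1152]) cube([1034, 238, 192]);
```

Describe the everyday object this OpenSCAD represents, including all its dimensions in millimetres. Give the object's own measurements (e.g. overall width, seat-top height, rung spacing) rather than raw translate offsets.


A straight staircase of 7 solid steps. Each step is 1034 mm wide (x), 238 mm deep (y, the going) and 192 mm tall (the rise). The first step rests on the floor; each subsequent step sits one going further in +y and one rise higher in +z, directly behind and above the previous step with no overlap.


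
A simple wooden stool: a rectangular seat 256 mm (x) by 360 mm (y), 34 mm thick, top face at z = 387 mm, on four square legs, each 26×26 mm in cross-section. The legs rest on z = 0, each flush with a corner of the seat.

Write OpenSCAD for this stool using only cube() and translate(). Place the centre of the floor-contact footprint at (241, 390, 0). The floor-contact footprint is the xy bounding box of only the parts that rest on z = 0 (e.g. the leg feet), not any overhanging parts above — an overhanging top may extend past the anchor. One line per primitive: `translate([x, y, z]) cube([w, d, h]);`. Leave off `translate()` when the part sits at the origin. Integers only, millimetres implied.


translate([113, 210, 353]) cube([256, 360, 34]);
translate([113, 210, 0]) cube([26, 26, 353]);
translate([343, 210, 0]) cube([26, 26, 353]);
translate([113, 544, 0]) cube([26, 26, 353]);
translate([343, 544, 0]) cube([26, 26, 353]);


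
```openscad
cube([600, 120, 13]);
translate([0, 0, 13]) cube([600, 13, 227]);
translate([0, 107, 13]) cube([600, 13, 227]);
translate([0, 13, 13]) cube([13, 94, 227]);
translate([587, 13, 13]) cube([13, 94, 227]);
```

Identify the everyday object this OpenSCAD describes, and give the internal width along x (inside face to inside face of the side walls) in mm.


An open box. The internal width is 574 mm.

A 600×120 base slab with four walls standing on it — an open box. The base is 600 mm wide and the walls are 13 mm thick, so the internal width is 600 − 2 × 13 = 574 mm.


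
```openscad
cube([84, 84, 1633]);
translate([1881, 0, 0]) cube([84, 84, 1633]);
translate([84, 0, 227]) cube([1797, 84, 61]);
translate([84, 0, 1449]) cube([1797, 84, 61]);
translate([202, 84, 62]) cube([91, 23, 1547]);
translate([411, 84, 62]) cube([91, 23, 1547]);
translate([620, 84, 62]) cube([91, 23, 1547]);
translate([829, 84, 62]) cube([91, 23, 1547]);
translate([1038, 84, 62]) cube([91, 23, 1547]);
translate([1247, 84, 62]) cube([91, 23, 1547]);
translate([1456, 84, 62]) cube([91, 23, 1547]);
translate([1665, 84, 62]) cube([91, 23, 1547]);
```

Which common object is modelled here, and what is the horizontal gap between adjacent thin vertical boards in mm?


A fence section. The picket gap is 118 mm.

Two posts, two rails, 8 pickets — a fence section. Span 1797 mm holds 8 pickets of 91 mm with 9 equal gaps: ⌊(1797 − 8·91) / 9⌋ = 118 mm.


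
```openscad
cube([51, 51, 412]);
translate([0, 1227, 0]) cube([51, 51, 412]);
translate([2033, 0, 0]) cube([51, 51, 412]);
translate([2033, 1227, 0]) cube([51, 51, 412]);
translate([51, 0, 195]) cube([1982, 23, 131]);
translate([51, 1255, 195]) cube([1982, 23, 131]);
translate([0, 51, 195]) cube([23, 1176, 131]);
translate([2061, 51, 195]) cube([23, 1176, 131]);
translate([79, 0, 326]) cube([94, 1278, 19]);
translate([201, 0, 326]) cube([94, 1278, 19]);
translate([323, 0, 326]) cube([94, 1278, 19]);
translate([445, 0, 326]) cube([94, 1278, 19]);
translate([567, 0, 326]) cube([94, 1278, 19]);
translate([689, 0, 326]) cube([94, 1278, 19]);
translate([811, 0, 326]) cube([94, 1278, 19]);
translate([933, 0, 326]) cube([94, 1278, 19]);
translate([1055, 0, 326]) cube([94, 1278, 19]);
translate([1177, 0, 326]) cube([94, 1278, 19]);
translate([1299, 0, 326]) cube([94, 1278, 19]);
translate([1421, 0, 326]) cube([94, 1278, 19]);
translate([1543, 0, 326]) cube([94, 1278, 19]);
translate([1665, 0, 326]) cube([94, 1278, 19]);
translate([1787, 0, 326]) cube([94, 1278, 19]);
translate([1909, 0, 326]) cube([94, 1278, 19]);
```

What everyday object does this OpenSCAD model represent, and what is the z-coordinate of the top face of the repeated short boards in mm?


A bed frame. The slat-top height is 345 mm.

Four posts, four rails, and a row of slats — a bed frame. Slats sit on the rails at z = 195 + 131 = 326; with slat thickness 19, the top is 345 mm.


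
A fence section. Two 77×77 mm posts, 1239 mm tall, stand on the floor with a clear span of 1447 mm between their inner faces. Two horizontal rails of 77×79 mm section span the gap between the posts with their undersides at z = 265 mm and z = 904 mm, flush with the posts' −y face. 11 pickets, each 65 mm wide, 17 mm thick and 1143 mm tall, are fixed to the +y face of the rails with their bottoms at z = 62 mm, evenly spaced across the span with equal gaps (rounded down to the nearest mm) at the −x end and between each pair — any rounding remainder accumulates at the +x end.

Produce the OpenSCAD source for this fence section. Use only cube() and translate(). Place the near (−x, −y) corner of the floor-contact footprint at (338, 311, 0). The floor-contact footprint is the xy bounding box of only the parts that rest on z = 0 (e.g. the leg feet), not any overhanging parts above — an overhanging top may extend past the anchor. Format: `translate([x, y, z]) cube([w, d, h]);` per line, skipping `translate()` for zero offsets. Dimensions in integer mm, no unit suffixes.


translate([338, 311, 0]) cube([77, 77, 1239]);
translate([1862, 311, 0]) cube([77, 77, 1239]);
translate([415, 311, 265]) cube([1447, 77, 79]);
translate([415, 311, 904]) cube([1447, 77, 79]);
translate([476, 388, 62]) cube([65, 17, 1143]);
translate([602, 388, 62]) cube([65, 17, 1143]);
translate([728, 388, 62]) cube([65, 17, 1143]);
translate([854, 388, 62]) cube([65, 17, 1143]);
translate([980, 388, 62]) cube([65, 17, 1143]);
translate([1106, 388, 62]) cube([65, 17, 1143]);
translate([1232, 388, 62]) cube([65, 17, 1143]);
translate([1358, 388, 62]) cube([65, 17, 1143]);
translate([1484, 388, 62]) cube([65, 17, 1143]);
translate([1610, 388, 62]) cube([65, 17, 1143]);
translate([1736, 388, 62]) cube([65, 17, 1143]);


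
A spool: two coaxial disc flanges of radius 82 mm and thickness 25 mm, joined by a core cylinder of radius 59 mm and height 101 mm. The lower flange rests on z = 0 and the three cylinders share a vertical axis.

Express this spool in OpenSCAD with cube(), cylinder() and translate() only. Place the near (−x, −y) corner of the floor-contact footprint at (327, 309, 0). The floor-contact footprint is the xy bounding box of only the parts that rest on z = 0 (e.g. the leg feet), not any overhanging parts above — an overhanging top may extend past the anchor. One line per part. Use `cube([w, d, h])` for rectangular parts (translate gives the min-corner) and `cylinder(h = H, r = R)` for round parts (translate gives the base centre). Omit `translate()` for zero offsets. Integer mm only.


translate([409, 391, 0]) cylinder(h = 25, r = 82);
translate([409, 391, 25]) cylinder(h = 101, r = 59);
translate([409, 391, 126]) cylinder(h = 25, r = 82);


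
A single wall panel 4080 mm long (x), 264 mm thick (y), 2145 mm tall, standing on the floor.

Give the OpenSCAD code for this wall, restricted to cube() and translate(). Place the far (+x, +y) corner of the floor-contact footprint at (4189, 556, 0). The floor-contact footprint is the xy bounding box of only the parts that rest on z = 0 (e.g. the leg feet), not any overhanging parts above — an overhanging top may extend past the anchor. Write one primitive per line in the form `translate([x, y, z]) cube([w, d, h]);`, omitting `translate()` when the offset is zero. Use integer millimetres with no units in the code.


translate([109, 292, 0]) cube([4080, 264, 2145]);


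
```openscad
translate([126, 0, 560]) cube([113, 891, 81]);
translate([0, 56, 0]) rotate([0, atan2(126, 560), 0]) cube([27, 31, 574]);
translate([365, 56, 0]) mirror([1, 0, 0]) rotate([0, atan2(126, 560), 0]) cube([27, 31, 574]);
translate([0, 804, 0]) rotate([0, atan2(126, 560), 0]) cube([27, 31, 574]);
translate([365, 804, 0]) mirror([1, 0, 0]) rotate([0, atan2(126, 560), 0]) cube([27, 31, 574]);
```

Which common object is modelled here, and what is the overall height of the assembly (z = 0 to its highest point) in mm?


A sawhorse. The overall height is 641 mm.

A beam across two mirrored pairs of raked legs — a sawhorse. The beam's underside is at z = 560 (matching the legs' vertical rise in atan2(126, 560)) and the beam is 81 mm tall, so its top is at 560 + 81 = 641 mm. The raked legs top out at the beam's underside, so that is the highest point.


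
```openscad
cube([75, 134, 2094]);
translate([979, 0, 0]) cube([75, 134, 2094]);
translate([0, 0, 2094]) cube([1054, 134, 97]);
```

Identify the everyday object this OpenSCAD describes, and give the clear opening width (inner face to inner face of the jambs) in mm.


A door frame. The clear opening width is 904 mm.

Two 2094 mm tall posts with a header on top — a door frame. The left jamb is 75 mm wide at x = 0; the right jamb starts at x = 979. The clear opening is 979 − 75 = 904 mm.


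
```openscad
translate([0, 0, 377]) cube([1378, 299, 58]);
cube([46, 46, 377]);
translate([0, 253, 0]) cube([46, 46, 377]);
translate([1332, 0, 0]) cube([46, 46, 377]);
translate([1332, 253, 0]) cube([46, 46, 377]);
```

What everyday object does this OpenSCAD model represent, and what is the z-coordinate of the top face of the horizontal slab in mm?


A bench. The seat-top height is 435 mm.

A long slab on four corner posts — a bench. The slab sits at z = 377 with thickness 58, so the top is 377 + 58 = 435 mm.


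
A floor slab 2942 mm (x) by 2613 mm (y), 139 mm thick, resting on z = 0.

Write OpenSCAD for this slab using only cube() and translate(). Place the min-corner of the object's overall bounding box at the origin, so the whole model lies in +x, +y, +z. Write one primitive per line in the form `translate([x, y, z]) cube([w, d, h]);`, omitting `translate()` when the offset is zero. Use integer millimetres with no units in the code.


cube([2942, 2613, 139]);


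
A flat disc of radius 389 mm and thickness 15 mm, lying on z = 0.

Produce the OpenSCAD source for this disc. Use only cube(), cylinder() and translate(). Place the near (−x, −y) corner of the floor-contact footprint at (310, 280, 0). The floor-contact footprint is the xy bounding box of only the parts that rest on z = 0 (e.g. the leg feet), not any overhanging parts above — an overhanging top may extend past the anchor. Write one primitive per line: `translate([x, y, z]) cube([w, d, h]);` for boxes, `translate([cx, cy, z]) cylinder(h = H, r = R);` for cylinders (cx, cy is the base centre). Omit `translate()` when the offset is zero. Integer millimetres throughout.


translate([699, 669, 0]) cylinder(h = 15, r = 389);


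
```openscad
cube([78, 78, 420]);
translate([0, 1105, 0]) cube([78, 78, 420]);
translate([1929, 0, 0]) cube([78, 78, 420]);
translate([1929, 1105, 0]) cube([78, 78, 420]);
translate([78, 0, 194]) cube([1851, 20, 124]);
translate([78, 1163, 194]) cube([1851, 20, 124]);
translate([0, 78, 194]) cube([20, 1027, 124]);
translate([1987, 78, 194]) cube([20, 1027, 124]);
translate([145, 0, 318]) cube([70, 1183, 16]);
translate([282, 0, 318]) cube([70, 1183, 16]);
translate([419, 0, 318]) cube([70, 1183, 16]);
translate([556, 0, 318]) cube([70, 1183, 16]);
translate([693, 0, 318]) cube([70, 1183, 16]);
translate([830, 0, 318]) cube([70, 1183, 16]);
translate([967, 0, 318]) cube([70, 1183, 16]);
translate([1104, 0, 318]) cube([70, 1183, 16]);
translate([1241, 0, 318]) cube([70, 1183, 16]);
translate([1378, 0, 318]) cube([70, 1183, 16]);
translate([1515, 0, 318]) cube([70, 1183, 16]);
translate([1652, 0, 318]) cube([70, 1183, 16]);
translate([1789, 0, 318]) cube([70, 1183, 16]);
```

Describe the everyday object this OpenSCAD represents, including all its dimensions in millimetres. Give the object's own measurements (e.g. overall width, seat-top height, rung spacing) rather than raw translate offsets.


A bed frame 2007 mm long (x) by 1183 mm wide (y). Four 78×78 mm corner posts, 420 mm tall, at the corners of the footprint. Four rails of 20 mm thickness and 124 mm height run between adjacent posts with their undersides at z = 194 mm, their outer faces flush with the outside of the frame (the two x-running rails run between the posts' inner faces; the two y-running rails run between the posts' inner faces). 13 slats, each 70 mm wide (x) and 16 mm thick, lie across the top of the two x-running rails, running the full 1183 mm width of the frame in y; along x they sit between the end posts with a 67 mm gap after the −x posts and between neighbouring slats, leaving 70 mm before the +x posts.
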